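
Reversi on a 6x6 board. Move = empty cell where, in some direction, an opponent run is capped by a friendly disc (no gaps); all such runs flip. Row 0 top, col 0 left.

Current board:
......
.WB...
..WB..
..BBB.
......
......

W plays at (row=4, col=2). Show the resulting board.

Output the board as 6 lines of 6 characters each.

Answer: ......
.WB...
..WB..
..WBB.
..W...
......

Derivation:
Place W at (4,2); scan 8 dirs for brackets.
Dir NW: first cell '.' (not opp) -> no flip
Dir N: opp run (3,2) capped by W -> flip
Dir NE: opp run (3,3), next='.' -> no flip
Dir W: first cell '.' (not opp) -> no flip
Dir E: first cell '.' (not opp) -> no flip
Dir SW: first cell '.' (not opp) -> no flip
Dir S: first cell '.' (not opp) -> no flip
Dir SE: first cell '.' (not opp) -> no flip
All flips: (3,2)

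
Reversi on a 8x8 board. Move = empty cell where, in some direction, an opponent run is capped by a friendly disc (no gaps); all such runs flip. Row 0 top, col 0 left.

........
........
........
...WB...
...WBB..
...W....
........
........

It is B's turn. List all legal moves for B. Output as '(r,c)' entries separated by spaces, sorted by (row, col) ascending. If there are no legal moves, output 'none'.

(2,2): flips 1 -> legal
(2,3): no bracket -> illegal
(2,4): no bracket -> illegal
(3,2): flips 1 -> legal
(4,2): flips 1 -> legal
(5,2): flips 1 -> legal
(5,4): no bracket -> illegal
(6,2): flips 1 -> legal
(6,3): no bracket -> illegal
(6,4): no bracket -> illegal

Answer: (2,2) (3,2) (4,2) (5,2) (6,2)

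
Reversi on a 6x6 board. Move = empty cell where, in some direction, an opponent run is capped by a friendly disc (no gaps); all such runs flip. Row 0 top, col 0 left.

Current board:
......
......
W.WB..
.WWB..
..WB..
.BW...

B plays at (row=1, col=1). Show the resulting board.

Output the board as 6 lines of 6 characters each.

Place B at (1,1); scan 8 dirs for brackets.
Dir NW: first cell '.' (not opp) -> no flip
Dir N: first cell '.' (not opp) -> no flip
Dir NE: first cell '.' (not opp) -> no flip
Dir W: first cell '.' (not opp) -> no flip
Dir E: first cell '.' (not opp) -> no flip
Dir SW: opp run (2,0), next=edge -> no flip
Dir S: first cell '.' (not opp) -> no flip
Dir SE: opp run (2,2) capped by B -> flip
All flips: (2,2)

Answer: ......
.B....
W.BB..
.WWB..
..WB..
.BW...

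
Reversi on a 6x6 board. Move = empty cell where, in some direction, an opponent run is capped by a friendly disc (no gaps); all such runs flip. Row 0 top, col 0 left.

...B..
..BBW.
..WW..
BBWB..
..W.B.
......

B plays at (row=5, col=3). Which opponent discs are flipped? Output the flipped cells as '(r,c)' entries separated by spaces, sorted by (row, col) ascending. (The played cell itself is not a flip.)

Answer: (4,2)

Derivation:
Dir NW: opp run (4,2) capped by B -> flip
Dir N: first cell '.' (not opp) -> no flip
Dir NE: first cell 'B' (not opp) -> no flip
Dir W: first cell '.' (not opp) -> no flip
Dir E: first cell '.' (not opp) -> no flip
Dir SW: edge -> no flip
Dir S: edge -> no flip
Dir SE: edge -> no flip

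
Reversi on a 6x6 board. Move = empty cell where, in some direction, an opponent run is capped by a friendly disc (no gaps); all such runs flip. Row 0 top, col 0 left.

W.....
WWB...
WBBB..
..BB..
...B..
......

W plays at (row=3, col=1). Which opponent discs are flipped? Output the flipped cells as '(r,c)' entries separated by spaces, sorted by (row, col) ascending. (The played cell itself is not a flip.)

Dir NW: first cell 'W' (not opp) -> no flip
Dir N: opp run (2,1) capped by W -> flip
Dir NE: opp run (2,2), next='.' -> no flip
Dir W: first cell '.' (not opp) -> no flip
Dir E: opp run (3,2) (3,3), next='.' -> no flip
Dir SW: first cell '.' (not opp) -> no flip
Dir S: first cell '.' (not opp) -> no flip
Dir SE: first cell '.' (not opp) -> no flip

Answer: (2,1)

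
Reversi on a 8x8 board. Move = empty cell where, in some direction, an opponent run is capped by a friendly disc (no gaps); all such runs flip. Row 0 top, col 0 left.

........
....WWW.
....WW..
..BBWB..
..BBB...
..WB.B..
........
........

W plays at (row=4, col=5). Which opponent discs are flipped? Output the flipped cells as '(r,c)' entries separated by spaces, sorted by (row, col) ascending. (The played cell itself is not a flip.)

Answer: (3,5)

Derivation:
Dir NW: first cell 'W' (not opp) -> no flip
Dir N: opp run (3,5) capped by W -> flip
Dir NE: first cell '.' (not opp) -> no flip
Dir W: opp run (4,4) (4,3) (4,2), next='.' -> no flip
Dir E: first cell '.' (not opp) -> no flip
Dir SW: first cell '.' (not opp) -> no flip
Dir S: opp run (5,5), next='.' -> no flip
Dir SE: first cell '.' (not opp) -> no flip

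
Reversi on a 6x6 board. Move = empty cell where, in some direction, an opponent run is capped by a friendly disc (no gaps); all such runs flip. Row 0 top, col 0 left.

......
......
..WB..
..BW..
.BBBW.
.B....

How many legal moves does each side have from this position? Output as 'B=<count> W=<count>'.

Answer: B=5 W=6

Derivation:
-- B to move --
(1,1): no bracket -> illegal
(1,2): flips 1 -> legal
(1,3): no bracket -> illegal
(2,1): flips 1 -> legal
(2,4): flips 1 -> legal
(3,1): no bracket -> illegal
(3,4): flips 1 -> legal
(3,5): no bracket -> illegal
(4,5): flips 1 -> legal
(5,3): no bracket -> illegal
(5,4): no bracket -> illegal
(5,5): no bracket -> illegal
B mobility = 5
-- W to move --
(1,2): no bracket -> illegal
(1,3): flips 1 -> legal
(1,4): no bracket -> illegal
(2,1): no bracket -> illegal
(2,4): flips 1 -> legal
(3,0): no bracket -> illegal
(3,1): flips 1 -> legal
(3,4): no bracket -> illegal
(4,0): flips 3 -> legal
(5,0): no bracket -> illegal
(5,2): flips 2 -> legal
(5,3): flips 1 -> legal
(5,4): no bracket -> illegal
W mobility = 6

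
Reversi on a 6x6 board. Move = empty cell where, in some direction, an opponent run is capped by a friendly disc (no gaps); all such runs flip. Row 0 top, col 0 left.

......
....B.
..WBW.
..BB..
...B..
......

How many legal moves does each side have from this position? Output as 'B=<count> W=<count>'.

Answer: B=6 W=3

Derivation:
-- B to move --
(1,1): flips 1 -> legal
(1,2): flips 1 -> legal
(1,3): no bracket -> illegal
(1,5): flips 1 -> legal
(2,1): flips 1 -> legal
(2,5): flips 1 -> legal
(3,1): no bracket -> illegal
(3,4): flips 1 -> legal
(3,5): no bracket -> illegal
B mobility = 6
-- W to move --
(0,3): no bracket -> illegal
(0,4): flips 1 -> legal
(0,5): no bracket -> illegal
(1,2): no bracket -> illegal
(1,3): no bracket -> illegal
(1,5): no bracket -> illegal
(2,1): no bracket -> illegal
(2,5): no bracket -> illegal
(3,1): no bracket -> illegal
(3,4): no bracket -> illegal
(4,1): no bracket -> illegal
(4,2): flips 2 -> legal
(4,4): flips 1 -> legal
(5,2): no bracket -> illegal
(5,3): no bracket -> illegal
(5,4): no bracket -> illegal
W mobility = 3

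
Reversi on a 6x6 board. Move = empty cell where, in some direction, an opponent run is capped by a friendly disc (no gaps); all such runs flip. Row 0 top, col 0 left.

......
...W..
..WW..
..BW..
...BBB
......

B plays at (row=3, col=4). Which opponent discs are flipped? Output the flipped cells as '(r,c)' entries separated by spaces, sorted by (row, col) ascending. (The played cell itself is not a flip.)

Answer: (3,3)

Derivation:
Dir NW: opp run (2,3), next='.' -> no flip
Dir N: first cell '.' (not opp) -> no flip
Dir NE: first cell '.' (not opp) -> no flip
Dir W: opp run (3,3) capped by B -> flip
Dir E: first cell '.' (not opp) -> no flip
Dir SW: first cell 'B' (not opp) -> no flip
Dir S: first cell 'B' (not opp) -> no flip
Dir SE: first cell 'B' (not opp) -> no flip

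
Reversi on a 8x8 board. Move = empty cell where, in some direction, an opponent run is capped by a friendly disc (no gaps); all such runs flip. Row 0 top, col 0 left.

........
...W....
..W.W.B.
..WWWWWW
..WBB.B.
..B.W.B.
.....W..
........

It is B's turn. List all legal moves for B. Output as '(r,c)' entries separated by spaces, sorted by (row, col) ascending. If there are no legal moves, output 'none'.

Answer: (0,2) (1,1) (1,2) (1,4) (2,1) (2,3) (2,5) (4,1) (6,4) (7,4) (7,6)

Derivation:
(0,2): flips 3 -> legal
(0,3): no bracket -> illegal
(0,4): no bracket -> illegal
(1,1): flips 2 -> legal
(1,2): flips 3 -> legal
(1,4): flips 2 -> legal
(1,5): no bracket -> illegal
(2,1): flips 1 -> legal
(2,3): flips 1 -> legal
(2,5): flips 1 -> legal
(2,7): no bracket -> illegal
(3,1): no bracket -> illegal
(4,1): flips 1 -> legal
(4,5): no bracket -> illegal
(4,7): no bracket -> illegal
(5,1): no bracket -> illegal
(5,3): no bracket -> illegal
(5,5): no bracket -> illegal
(6,3): no bracket -> illegal
(6,4): flips 1 -> legal
(6,6): no bracket -> illegal
(7,4): flips 1 -> legal
(7,5): no bracket -> illegal
(7,6): flips 2 -> legal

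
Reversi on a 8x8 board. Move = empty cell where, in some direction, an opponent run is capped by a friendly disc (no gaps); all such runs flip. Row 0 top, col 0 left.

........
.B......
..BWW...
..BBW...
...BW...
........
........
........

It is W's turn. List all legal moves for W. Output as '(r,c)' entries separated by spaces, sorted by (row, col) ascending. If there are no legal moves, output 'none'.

(0,0): flips 3 -> legal
(0,1): no bracket -> illegal
(0,2): no bracket -> illegal
(1,0): no bracket -> illegal
(1,2): no bracket -> illegal
(1,3): no bracket -> illegal
(2,0): no bracket -> illegal
(2,1): flips 1 -> legal
(3,1): flips 2 -> legal
(4,1): flips 1 -> legal
(4,2): flips 2 -> legal
(5,2): flips 1 -> legal
(5,3): flips 2 -> legal
(5,4): no bracket -> illegal

Answer: (0,0) (2,1) (3,1) (4,1) (4,2) (5,2) (5,3)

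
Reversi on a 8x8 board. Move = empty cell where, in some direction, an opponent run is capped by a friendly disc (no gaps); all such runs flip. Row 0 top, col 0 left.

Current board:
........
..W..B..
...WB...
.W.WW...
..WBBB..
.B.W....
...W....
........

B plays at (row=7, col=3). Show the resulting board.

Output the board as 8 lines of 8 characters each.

Place B at (7,3); scan 8 dirs for brackets.
Dir NW: first cell '.' (not opp) -> no flip
Dir N: opp run (6,3) (5,3) capped by B -> flip
Dir NE: first cell '.' (not opp) -> no flip
Dir W: first cell '.' (not opp) -> no flip
Dir E: first cell '.' (not opp) -> no flip
Dir SW: edge -> no flip
Dir S: edge -> no flip
Dir SE: edge -> no flip
All flips: (5,3) (6,3)

Answer: ........
..W..B..
...WB...
.W.WW...
..WBBB..
.B.B....
...B....
...B....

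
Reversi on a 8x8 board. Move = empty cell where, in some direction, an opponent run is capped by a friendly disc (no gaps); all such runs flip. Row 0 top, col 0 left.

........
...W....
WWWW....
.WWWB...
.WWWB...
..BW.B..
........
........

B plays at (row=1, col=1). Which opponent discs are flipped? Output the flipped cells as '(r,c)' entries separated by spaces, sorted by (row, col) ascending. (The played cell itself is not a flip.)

Answer: (2,2) (3,3)

Derivation:
Dir NW: first cell '.' (not opp) -> no flip
Dir N: first cell '.' (not opp) -> no flip
Dir NE: first cell '.' (not opp) -> no flip
Dir W: first cell '.' (not opp) -> no flip
Dir E: first cell '.' (not opp) -> no flip
Dir SW: opp run (2,0), next=edge -> no flip
Dir S: opp run (2,1) (3,1) (4,1), next='.' -> no flip
Dir SE: opp run (2,2) (3,3) capped by B -> flip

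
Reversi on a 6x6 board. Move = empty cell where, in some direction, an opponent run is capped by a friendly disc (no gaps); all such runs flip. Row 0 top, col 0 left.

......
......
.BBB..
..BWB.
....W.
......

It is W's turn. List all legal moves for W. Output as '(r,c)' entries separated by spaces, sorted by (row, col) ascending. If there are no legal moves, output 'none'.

(1,0): no bracket -> illegal
(1,1): flips 1 -> legal
(1,2): no bracket -> illegal
(1,3): flips 1 -> legal
(1,4): no bracket -> illegal
(2,0): no bracket -> illegal
(2,4): flips 1 -> legal
(2,5): no bracket -> illegal
(3,0): no bracket -> illegal
(3,1): flips 1 -> legal
(3,5): flips 1 -> legal
(4,1): no bracket -> illegal
(4,2): no bracket -> illegal
(4,3): no bracket -> illegal
(4,5): no bracket -> illegal

Answer: (1,1) (1,3) (2,4) (3,1) (3,5)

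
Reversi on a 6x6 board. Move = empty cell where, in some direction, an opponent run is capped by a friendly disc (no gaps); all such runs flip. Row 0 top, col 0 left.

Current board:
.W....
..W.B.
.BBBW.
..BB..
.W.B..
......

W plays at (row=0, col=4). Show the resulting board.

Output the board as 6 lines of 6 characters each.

Place W at (0,4); scan 8 dirs for brackets.
Dir NW: edge -> no flip
Dir N: edge -> no flip
Dir NE: edge -> no flip
Dir W: first cell '.' (not opp) -> no flip
Dir E: first cell '.' (not opp) -> no flip
Dir SW: first cell '.' (not opp) -> no flip
Dir S: opp run (1,4) capped by W -> flip
Dir SE: first cell '.' (not opp) -> no flip
All flips: (1,4)

Answer: .W..W.
..W.W.
.BBBW.
..BB..
.W.B..
......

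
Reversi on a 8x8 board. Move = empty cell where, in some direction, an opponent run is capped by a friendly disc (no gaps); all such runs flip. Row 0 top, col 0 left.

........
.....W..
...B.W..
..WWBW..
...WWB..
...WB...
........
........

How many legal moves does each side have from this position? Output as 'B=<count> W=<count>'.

-- B to move --
(0,4): no bracket -> illegal
(0,5): flips 3 -> legal
(0,6): no bracket -> illegal
(1,4): no bracket -> illegal
(1,6): flips 1 -> legal
(2,1): flips 2 -> legal
(2,2): no bracket -> illegal
(2,4): no bracket -> illegal
(2,6): no bracket -> illegal
(3,1): flips 2 -> legal
(3,6): flips 1 -> legal
(4,1): flips 1 -> legal
(4,2): flips 2 -> legal
(4,6): no bracket -> illegal
(5,2): flips 2 -> legal
(5,5): no bracket -> illegal
(6,2): no bracket -> illegal
(6,3): flips 3 -> legal
(6,4): no bracket -> illegal
B mobility = 9
-- W to move --
(1,2): no bracket -> illegal
(1,3): flips 1 -> legal
(1,4): flips 1 -> legal
(2,2): no bracket -> illegal
(2,4): flips 1 -> legal
(3,6): no bracket -> illegal
(4,6): flips 1 -> legal
(5,5): flips 2 -> legal
(5,6): no bracket -> illegal
(6,3): no bracket -> illegal
(6,4): flips 1 -> legal
(6,5): flips 1 -> legal
W mobility = 7

Answer: B=9 W=7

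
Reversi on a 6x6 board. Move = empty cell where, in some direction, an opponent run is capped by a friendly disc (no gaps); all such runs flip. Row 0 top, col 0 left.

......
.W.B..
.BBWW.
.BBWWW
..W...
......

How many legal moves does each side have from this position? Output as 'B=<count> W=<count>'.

Answer: B=8 W=6

Derivation:
-- B to move --
(0,0): flips 1 -> legal
(0,1): flips 1 -> legal
(0,2): no bracket -> illegal
(1,0): no bracket -> illegal
(1,2): no bracket -> illegal
(1,4): flips 1 -> legal
(1,5): no bracket -> illegal
(2,0): no bracket -> illegal
(2,5): flips 2 -> legal
(4,1): no bracket -> illegal
(4,3): flips 2 -> legal
(4,4): flips 1 -> legal
(4,5): no bracket -> illegal
(5,1): no bracket -> illegal
(5,2): flips 1 -> legal
(5,3): flips 1 -> legal
B mobility = 8
-- W to move --
(0,2): flips 1 -> legal
(0,3): flips 1 -> legal
(0,4): no bracket -> illegal
(1,0): no bracket -> illegal
(1,2): flips 2 -> legal
(1,4): no bracket -> illegal
(2,0): flips 3 -> legal
(3,0): flips 2 -> legal
(4,0): no bracket -> illegal
(4,1): flips 3 -> legal
(4,3): no bracket -> illegal
W mobility = 6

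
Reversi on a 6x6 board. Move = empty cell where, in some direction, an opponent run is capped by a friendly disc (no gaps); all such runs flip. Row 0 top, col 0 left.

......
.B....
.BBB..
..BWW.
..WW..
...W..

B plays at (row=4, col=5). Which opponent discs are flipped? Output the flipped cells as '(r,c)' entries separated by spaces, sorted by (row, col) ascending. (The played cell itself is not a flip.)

Answer: (3,4)

Derivation:
Dir NW: opp run (3,4) capped by B -> flip
Dir N: first cell '.' (not opp) -> no flip
Dir NE: edge -> no flip
Dir W: first cell '.' (not opp) -> no flip
Dir E: edge -> no flip
Dir SW: first cell '.' (not opp) -> no flip
Dir S: first cell '.' (not opp) -> no flip
Dir SE: edge -> no flip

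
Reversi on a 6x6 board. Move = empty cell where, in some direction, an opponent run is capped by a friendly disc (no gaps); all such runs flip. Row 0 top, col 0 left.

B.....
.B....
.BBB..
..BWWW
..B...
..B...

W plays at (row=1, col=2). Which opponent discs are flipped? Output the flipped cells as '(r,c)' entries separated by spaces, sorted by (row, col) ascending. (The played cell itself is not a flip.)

Answer: (2,3)

Derivation:
Dir NW: first cell '.' (not opp) -> no flip
Dir N: first cell '.' (not opp) -> no flip
Dir NE: first cell '.' (not opp) -> no flip
Dir W: opp run (1,1), next='.' -> no flip
Dir E: first cell '.' (not opp) -> no flip
Dir SW: opp run (2,1), next='.' -> no flip
Dir S: opp run (2,2) (3,2) (4,2) (5,2), next=edge -> no flip
Dir SE: opp run (2,3) capped by W -> flip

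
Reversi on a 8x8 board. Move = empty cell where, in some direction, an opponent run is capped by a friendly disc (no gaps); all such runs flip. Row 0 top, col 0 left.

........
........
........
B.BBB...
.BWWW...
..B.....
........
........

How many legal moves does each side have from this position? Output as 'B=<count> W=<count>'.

-- B to move --
(3,1): no bracket -> illegal
(3,5): no bracket -> illegal
(4,5): flips 3 -> legal
(5,1): flips 1 -> legal
(5,3): flips 1 -> legal
(5,4): flips 2 -> legal
(5,5): flips 1 -> legal
B mobility = 5
-- W to move --
(2,0): no bracket -> illegal
(2,1): flips 1 -> legal
(2,2): flips 2 -> legal
(2,3): flips 1 -> legal
(2,4): flips 2 -> legal
(2,5): flips 1 -> legal
(3,1): no bracket -> illegal
(3,5): no bracket -> illegal
(4,0): flips 1 -> legal
(4,5): no bracket -> illegal
(5,0): no bracket -> illegal
(5,1): no bracket -> illegal
(5,3): no bracket -> illegal
(6,1): flips 1 -> legal
(6,2): flips 1 -> legal
(6,3): no bracket -> illegal
W mobility = 8

Answer: B=5 W=8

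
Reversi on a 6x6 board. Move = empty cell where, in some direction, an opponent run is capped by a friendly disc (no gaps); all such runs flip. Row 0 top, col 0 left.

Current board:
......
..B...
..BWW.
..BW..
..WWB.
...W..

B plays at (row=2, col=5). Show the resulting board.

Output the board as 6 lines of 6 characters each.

Answer: ......
..B...
..BBBB
..BW..
..WWB.
...W..

Derivation:
Place B at (2,5); scan 8 dirs for brackets.
Dir NW: first cell '.' (not opp) -> no flip
Dir N: first cell '.' (not opp) -> no flip
Dir NE: edge -> no flip
Dir W: opp run (2,4) (2,3) capped by B -> flip
Dir E: edge -> no flip
Dir SW: first cell '.' (not opp) -> no flip
Dir S: first cell '.' (not opp) -> no flip
Dir SE: edge -> no flip
All flips: (2,3) (2,4)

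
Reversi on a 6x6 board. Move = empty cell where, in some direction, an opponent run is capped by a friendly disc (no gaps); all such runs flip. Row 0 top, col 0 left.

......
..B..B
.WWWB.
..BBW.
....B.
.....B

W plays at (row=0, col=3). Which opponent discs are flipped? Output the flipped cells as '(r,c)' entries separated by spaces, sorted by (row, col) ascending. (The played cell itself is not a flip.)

Dir NW: edge -> no flip
Dir N: edge -> no flip
Dir NE: edge -> no flip
Dir W: first cell '.' (not opp) -> no flip
Dir E: first cell '.' (not opp) -> no flip
Dir SW: opp run (1,2) capped by W -> flip
Dir S: first cell '.' (not opp) -> no flip
Dir SE: first cell '.' (not opp) -> no flip

Answer: (1,2)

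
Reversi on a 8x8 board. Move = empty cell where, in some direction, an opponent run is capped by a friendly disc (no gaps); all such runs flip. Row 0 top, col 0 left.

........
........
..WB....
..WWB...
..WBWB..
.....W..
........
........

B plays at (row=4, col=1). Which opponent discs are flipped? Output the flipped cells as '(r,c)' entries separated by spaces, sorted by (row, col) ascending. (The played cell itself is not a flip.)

Dir NW: first cell '.' (not opp) -> no flip
Dir N: first cell '.' (not opp) -> no flip
Dir NE: opp run (3,2) capped by B -> flip
Dir W: first cell '.' (not opp) -> no flip
Dir E: opp run (4,2) capped by B -> flip
Dir SW: first cell '.' (not opp) -> no flip
Dir S: first cell '.' (not opp) -> no flip
Dir SE: first cell '.' (not opp) -> no flip

Answer: (3,2) (4,2)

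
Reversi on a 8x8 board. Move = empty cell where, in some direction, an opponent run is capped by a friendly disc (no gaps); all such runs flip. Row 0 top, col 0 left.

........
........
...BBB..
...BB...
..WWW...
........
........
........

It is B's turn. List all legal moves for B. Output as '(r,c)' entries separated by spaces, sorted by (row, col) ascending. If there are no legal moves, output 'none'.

(3,1): no bracket -> illegal
(3,2): no bracket -> illegal
(3,5): no bracket -> illegal
(4,1): no bracket -> illegal
(4,5): no bracket -> illegal
(5,1): flips 1 -> legal
(5,2): flips 1 -> legal
(5,3): flips 1 -> legal
(5,4): flips 1 -> legal
(5,5): flips 1 -> legal

Answer: (5,1) (5,2) (5,3) (5,4) (5,5)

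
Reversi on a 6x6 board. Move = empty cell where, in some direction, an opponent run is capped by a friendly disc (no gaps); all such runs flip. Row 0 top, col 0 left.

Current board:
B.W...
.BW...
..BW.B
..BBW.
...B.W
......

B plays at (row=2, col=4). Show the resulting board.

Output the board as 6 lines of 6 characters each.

Answer: B.W...
.BW...
..BBBB
..BBW.
...B.W
......

Derivation:
Place B at (2,4); scan 8 dirs for brackets.
Dir NW: first cell '.' (not opp) -> no flip
Dir N: first cell '.' (not opp) -> no flip
Dir NE: first cell '.' (not opp) -> no flip
Dir W: opp run (2,3) capped by B -> flip
Dir E: first cell 'B' (not opp) -> no flip
Dir SW: first cell 'B' (not opp) -> no flip
Dir S: opp run (3,4), next='.' -> no flip
Dir SE: first cell '.' (not opp) -> no flip
All flips: (2,3)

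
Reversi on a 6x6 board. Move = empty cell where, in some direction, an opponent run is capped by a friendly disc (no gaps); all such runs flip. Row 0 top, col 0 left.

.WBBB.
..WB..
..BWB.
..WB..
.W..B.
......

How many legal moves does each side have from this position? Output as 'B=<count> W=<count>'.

Answer: B=5 W=6

Derivation:
-- B to move --
(0,0): flips 1 -> legal
(1,0): no bracket -> illegal
(1,1): flips 1 -> legal
(1,4): no bracket -> illegal
(2,1): flips 1 -> legal
(3,0): no bracket -> illegal
(3,1): flips 1 -> legal
(3,4): no bracket -> illegal
(4,0): no bracket -> illegal
(4,2): flips 1 -> legal
(4,3): no bracket -> illegal
(5,0): no bracket -> illegal
(5,1): no bracket -> illegal
(5,2): no bracket -> illegal
B mobility = 5
-- W to move --
(0,5): flips 3 -> legal
(1,1): no bracket -> illegal
(1,4): flips 1 -> legal
(1,5): no bracket -> illegal
(2,1): flips 1 -> legal
(2,5): flips 1 -> legal
(3,1): no bracket -> illegal
(3,4): flips 1 -> legal
(3,5): no bracket -> illegal
(4,2): no bracket -> illegal
(4,3): flips 1 -> legal
(4,5): no bracket -> illegal
(5,3): no bracket -> illegal
(5,4): no bracket -> illegal
(5,5): no bracket -> illegal
W mobility = 6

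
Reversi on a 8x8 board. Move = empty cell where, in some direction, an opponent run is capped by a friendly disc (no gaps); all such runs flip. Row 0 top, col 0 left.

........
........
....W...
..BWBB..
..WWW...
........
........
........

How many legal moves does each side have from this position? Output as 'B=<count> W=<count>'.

-- B to move --
(1,3): flips 1 -> legal
(1,4): flips 1 -> legal
(1,5): no bracket -> illegal
(2,2): no bracket -> illegal
(2,3): no bracket -> illegal
(2,5): no bracket -> illegal
(3,1): no bracket -> illegal
(4,1): no bracket -> illegal
(4,5): no bracket -> illegal
(5,1): no bracket -> illegal
(5,2): flips 2 -> legal
(5,3): flips 1 -> legal
(5,4): flips 2 -> legal
(5,5): no bracket -> illegal
B mobility = 5
-- W to move --
(2,1): flips 1 -> legal
(2,2): flips 1 -> legal
(2,3): no bracket -> illegal
(2,5): flips 1 -> legal
(2,6): flips 1 -> legal
(3,1): flips 1 -> legal
(3,6): flips 2 -> legal
(4,1): no bracket -> illegal
(4,5): no bracket -> illegal
(4,6): flips 1 -> legal
W mobility = 7

Answer: B=5 W=7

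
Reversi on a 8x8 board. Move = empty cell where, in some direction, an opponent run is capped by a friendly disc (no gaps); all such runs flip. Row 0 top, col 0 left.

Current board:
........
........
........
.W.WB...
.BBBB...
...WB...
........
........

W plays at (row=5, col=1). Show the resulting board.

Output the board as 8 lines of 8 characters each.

Place W at (5,1); scan 8 dirs for brackets.
Dir NW: first cell '.' (not opp) -> no flip
Dir N: opp run (4,1) capped by W -> flip
Dir NE: opp run (4,2) capped by W -> flip
Dir W: first cell '.' (not opp) -> no flip
Dir E: first cell '.' (not opp) -> no flip
Dir SW: first cell '.' (not opp) -> no flip
Dir S: first cell '.' (not opp) -> no flip
Dir SE: first cell '.' (not opp) -> no flip
All flips: (4,1) (4,2)

Answer: ........
........
........
.W.WB...
.WWBB...
.W.WB...
........
........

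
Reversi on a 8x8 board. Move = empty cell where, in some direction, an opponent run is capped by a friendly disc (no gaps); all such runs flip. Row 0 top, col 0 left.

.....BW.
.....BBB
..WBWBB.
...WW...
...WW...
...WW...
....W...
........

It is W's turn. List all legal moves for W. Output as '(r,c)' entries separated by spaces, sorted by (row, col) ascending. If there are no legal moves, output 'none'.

(0,4): flips 1 -> legal
(0,7): flips 2 -> legal
(1,2): flips 1 -> legal
(1,3): flips 1 -> legal
(1,4): no bracket -> illegal
(2,7): flips 2 -> legal
(3,2): no bracket -> illegal
(3,5): no bracket -> illegal
(3,6): flips 2 -> legal
(3,7): no bracket -> illegal

Answer: (0,4) (0,7) (1,2) (1,3) (2,7) (3,6)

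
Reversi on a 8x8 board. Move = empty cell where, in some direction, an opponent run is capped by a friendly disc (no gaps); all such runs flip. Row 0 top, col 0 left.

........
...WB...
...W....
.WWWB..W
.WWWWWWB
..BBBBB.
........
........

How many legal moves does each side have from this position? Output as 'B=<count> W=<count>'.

Answer: B=11 W=13

Derivation:
-- B to move --
(0,2): no bracket -> illegal
(0,3): flips 4 -> legal
(0,4): no bracket -> illegal
(1,2): flips 2 -> legal
(2,0): flips 2 -> legal
(2,1): flips 2 -> legal
(2,2): flips 4 -> legal
(2,4): no bracket -> illegal
(2,6): no bracket -> illegal
(2,7): flips 1 -> legal
(3,0): flips 4 -> legal
(3,5): flips 2 -> legal
(3,6): flips 2 -> legal
(4,0): flips 6 -> legal
(5,0): flips 3 -> legal
(5,1): no bracket -> illegal
(5,7): no bracket -> illegal
B mobility = 11
-- W to move --
(0,3): no bracket -> illegal
(0,4): no bracket -> illegal
(0,5): flips 1 -> legal
(1,5): flips 1 -> legal
(2,4): flips 1 -> legal
(2,5): flips 1 -> legal
(3,5): flips 1 -> legal
(3,6): no bracket -> illegal
(5,1): no bracket -> illegal
(5,7): flips 1 -> legal
(6,1): flips 1 -> legal
(6,2): flips 2 -> legal
(6,3): flips 3 -> legal
(6,4): flips 3 -> legal
(6,5): flips 2 -> legal
(6,6): flips 2 -> legal
(6,7): flips 1 -> legal
W mobility = 13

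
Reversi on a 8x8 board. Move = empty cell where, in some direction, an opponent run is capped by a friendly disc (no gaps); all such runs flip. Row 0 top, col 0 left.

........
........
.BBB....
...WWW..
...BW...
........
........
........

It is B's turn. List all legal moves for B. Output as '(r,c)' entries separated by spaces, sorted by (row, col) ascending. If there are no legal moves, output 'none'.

Answer: (2,5) (4,5) (5,5)

Derivation:
(2,4): no bracket -> illegal
(2,5): flips 1 -> legal
(2,6): no bracket -> illegal
(3,2): no bracket -> illegal
(3,6): no bracket -> illegal
(4,2): no bracket -> illegal
(4,5): flips 2 -> legal
(4,6): no bracket -> illegal
(5,3): no bracket -> illegal
(5,4): no bracket -> illegal
(5,5): flips 2 -> legal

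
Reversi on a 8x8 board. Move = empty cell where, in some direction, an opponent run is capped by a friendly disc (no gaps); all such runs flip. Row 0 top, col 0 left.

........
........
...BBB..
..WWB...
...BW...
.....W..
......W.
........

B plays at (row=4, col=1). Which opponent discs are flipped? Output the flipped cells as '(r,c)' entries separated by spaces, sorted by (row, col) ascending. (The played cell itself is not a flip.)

Dir NW: first cell '.' (not opp) -> no flip
Dir N: first cell '.' (not opp) -> no flip
Dir NE: opp run (3,2) capped by B -> flip
Dir W: first cell '.' (not opp) -> no flip
Dir E: first cell '.' (not opp) -> no flip
Dir SW: first cell '.' (not opp) -> no flip
Dir S: first cell '.' (not opp) -> no flip
Dir SE: first cell '.' (not opp) -> no flip

Answer: (3,2)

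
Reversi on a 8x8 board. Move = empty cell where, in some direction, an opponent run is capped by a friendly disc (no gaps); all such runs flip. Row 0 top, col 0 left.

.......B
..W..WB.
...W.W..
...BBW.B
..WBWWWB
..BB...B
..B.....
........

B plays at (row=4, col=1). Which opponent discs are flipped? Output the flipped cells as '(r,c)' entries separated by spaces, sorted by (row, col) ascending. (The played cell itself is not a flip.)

Dir NW: first cell '.' (not opp) -> no flip
Dir N: first cell '.' (not opp) -> no flip
Dir NE: first cell '.' (not opp) -> no flip
Dir W: first cell '.' (not opp) -> no flip
Dir E: opp run (4,2) capped by B -> flip
Dir SW: first cell '.' (not opp) -> no flip
Dir S: first cell '.' (not opp) -> no flip
Dir SE: first cell 'B' (not opp) -> no flip

Answer: (4,2)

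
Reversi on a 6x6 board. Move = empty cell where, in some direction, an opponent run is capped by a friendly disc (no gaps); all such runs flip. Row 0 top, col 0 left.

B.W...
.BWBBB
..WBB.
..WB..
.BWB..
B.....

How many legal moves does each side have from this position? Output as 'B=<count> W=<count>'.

-- B to move --
(0,1): flips 1 -> legal
(0,3): no bracket -> illegal
(2,1): flips 2 -> legal
(3,1): flips 2 -> legal
(5,1): flips 1 -> legal
(5,2): no bracket -> illegal
(5,3): no bracket -> illegal
B mobility = 4
-- W to move --
(0,1): no bracket -> illegal
(0,3): no bracket -> illegal
(0,4): flips 1 -> legal
(0,5): flips 2 -> legal
(1,0): flips 1 -> legal
(2,0): flips 1 -> legal
(2,1): no bracket -> illegal
(2,5): flips 2 -> legal
(3,0): no bracket -> illegal
(3,1): no bracket -> illegal
(3,4): flips 2 -> legal
(3,5): flips 2 -> legal
(4,0): flips 1 -> legal
(4,4): flips 2 -> legal
(5,1): no bracket -> illegal
(5,2): no bracket -> illegal
(5,3): no bracket -> illegal
(5,4): flips 1 -> legal
W mobility = 10

Answer: B=4 W=10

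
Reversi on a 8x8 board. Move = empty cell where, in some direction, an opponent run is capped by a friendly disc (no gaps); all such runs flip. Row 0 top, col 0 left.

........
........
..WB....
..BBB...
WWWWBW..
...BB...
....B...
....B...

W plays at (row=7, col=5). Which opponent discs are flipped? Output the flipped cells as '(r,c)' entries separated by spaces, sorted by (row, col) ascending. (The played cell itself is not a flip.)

Dir NW: opp run (6,4) (5,3) capped by W -> flip
Dir N: first cell '.' (not opp) -> no flip
Dir NE: first cell '.' (not opp) -> no flip
Dir W: opp run (7,4), next='.' -> no flip
Dir E: first cell '.' (not opp) -> no flip
Dir SW: edge -> no flip
Dir S: edge -> no flip
Dir SE: edge -> no flip

Answer: (5,3) (6,4)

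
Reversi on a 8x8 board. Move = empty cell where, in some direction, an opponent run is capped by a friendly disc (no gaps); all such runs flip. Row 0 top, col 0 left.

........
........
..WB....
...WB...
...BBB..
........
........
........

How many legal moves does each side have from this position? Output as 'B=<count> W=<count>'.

Answer: B=3 W=5

Derivation:
-- B to move --
(1,1): flips 2 -> legal
(1,2): no bracket -> illegal
(1,3): no bracket -> illegal
(2,1): flips 1 -> legal
(2,4): no bracket -> illegal
(3,1): no bracket -> illegal
(3,2): flips 1 -> legal
(4,2): no bracket -> illegal
B mobility = 3
-- W to move --
(1,2): no bracket -> illegal
(1,3): flips 1 -> legal
(1,4): no bracket -> illegal
(2,4): flips 1 -> legal
(2,5): no bracket -> illegal
(3,2): no bracket -> illegal
(3,5): flips 1 -> legal
(3,6): no bracket -> illegal
(4,2): no bracket -> illegal
(4,6): no bracket -> illegal
(5,2): no bracket -> illegal
(5,3): flips 1 -> legal
(5,4): no bracket -> illegal
(5,5): flips 1 -> legal
(5,6): no bracket -> illegal
W mobility = 5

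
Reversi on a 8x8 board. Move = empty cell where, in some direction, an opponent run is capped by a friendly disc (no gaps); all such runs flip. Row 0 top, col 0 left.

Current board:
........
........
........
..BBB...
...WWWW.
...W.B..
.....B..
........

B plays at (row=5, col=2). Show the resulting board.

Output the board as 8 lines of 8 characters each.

Answer: ........
........
........
..BBB...
...BWWW.
..BW.B..
.....B..
........

Derivation:
Place B at (5,2); scan 8 dirs for brackets.
Dir NW: first cell '.' (not opp) -> no flip
Dir N: first cell '.' (not opp) -> no flip
Dir NE: opp run (4,3) capped by B -> flip
Dir W: first cell '.' (not opp) -> no flip
Dir E: opp run (5,3), next='.' -> no flip
Dir SW: first cell '.' (not opp) -> no flip
Dir S: first cell '.' (not opp) -> no flip
Dir SE: first cell '.' (not opp) -> no flip
All flips: (4,3)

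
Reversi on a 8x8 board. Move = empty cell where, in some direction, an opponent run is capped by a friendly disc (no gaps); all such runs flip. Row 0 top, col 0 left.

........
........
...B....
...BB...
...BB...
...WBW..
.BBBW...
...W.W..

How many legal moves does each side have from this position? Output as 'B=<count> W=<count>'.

Answer: B=5 W=7

Derivation:
-- B to move --
(4,2): no bracket -> illegal
(4,5): no bracket -> illegal
(4,6): no bracket -> illegal
(5,2): flips 1 -> legal
(5,6): flips 1 -> legal
(6,5): flips 1 -> legal
(6,6): flips 1 -> legal
(7,2): no bracket -> illegal
(7,4): flips 1 -> legal
(7,6): no bracket -> illegal
B mobility = 5
-- W to move --
(1,2): no bracket -> illegal
(1,3): flips 3 -> legal
(1,4): no bracket -> illegal
(2,2): flips 2 -> legal
(2,4): flips 3 -> legal
(2,5): no bracket -> illegal
(3,2): no bracket -> illegal
(3,5): flips 1 -> legal
(4,2): no bracket -> illegal
(4,5): no bracket -> illegal
(5,0): no bracket -> illegal
(5,1): flips 1 -> legal
(5,2): no bracket -> illegal
(6,0): flips 3 -> legal
(6,5): no bracket -> illegal
(7,0): no bracket -> illegal
(7,1): flips 1 -> legal
(7,2): no bracket -> illegal
(7,4): no bracket -> illegal
W mobility = 7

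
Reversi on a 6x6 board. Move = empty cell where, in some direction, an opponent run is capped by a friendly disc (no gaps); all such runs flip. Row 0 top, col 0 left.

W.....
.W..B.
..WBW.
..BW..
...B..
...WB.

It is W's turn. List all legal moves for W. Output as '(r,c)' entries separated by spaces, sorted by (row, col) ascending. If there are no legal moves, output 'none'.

Answer: (0,4) (1,3) (3,1) (4,2) (5,5)

Derivation:
(0,3): no bracket -> illegal
(0,4): flips 1 -> legal
(0,5): no bracket -> illegal
(1,2): no bracket -> illegal
(1,3): flips 1 -> legal
(1,5): no bracket -> illegal
(2,1): no bracket -> illegal
(2,5): no bracket -> illegal
(3,1): flips 1 -> legal
(3,4): no bracket -> illegal
(4,1): no bracket -> illegal
(4,2): flips 1 -> legal
(4,4): no bracket -> illegal
(4,5): no bracket -> illegal
(5,2): no bracket -> illegal
(5,5): flips 1 -> legal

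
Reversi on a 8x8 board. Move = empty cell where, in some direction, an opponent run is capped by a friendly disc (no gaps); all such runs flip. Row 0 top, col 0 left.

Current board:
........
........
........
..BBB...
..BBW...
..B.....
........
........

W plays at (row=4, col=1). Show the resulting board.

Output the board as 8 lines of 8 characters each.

Answer: ........
........
........
..BBB...
.WWWW...
..B.....
........
........

Derivation:
Place W at (4,1); scan 8 dirs for brackets.
Dir NW: first cell '.' (not opp) -> no flip
Dir N: first cell '.' (not opp) -> no flip
Dir NE: opp run (3,2), next='.' -> no flip
Dir W: first cell '.' (not opp) -> no flip
Dir E: opp run (4,2) (4,3) capped by W -> flip
Dir SW: first cell '.' (not opp) -> no flip
Dir S: first cell '.' (not opp) -> no flip
Dir SE: opp run (5,2), next='.' -> no flip
All flips: (4,2) (4,3)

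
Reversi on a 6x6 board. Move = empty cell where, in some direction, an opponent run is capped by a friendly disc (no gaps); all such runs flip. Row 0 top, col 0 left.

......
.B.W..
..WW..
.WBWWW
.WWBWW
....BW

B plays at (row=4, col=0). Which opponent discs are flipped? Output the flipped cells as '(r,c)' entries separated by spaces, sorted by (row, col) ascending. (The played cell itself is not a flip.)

Answer: (4,1) (4,2)

Derivation:
Dir NW: edge -> no flip
Dir N: first cell '.' (not opp) -> no flip
Dir NE: opp run (3,1) (2,2) (1,3), next='.' -> no flip
Dir W: edge -> no flip
Dir E: opp run (4,1) (4,2) capped by B -> flip
Dir SW: edge -> no flip
Dir S: first cell '.' (not opp) -> no flip
Dir SE: first cell '.' (not opp) -> no flip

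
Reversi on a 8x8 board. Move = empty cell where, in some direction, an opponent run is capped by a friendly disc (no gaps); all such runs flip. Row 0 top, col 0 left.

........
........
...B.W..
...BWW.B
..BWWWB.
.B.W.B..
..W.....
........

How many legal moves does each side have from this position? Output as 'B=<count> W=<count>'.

-- B to move --
(1,4): no bracket -> illegal
(1,5): flips 3 -> legal
(1,6): no bracket -> illegal
(2,4): flips 1 -> legal
(2,6): no bracket -> illegal
(3,2): no bracket -> illegal
(3,6): flips 2 -> legal
(5,2): no bracket -> illegal
(5,4): no bracket -> illegal
(5,6): flips 2 -> legal
(6,1): no bracket -> illegal
(6,3): flips 2 -> legal
(6,4): flips 1 -> legal
(7,1): no bracket -> illegal
(7,2): no bracket -> illegal
(7,3): flips 1 -> legal
B mobility = 7
-- W to move --
(1,2): flips 1 -> legal
(1,3): flips 2 -> legal
(1,4): no bracket -> illegal
(2,2): flips 1 -> legal
(2,4): no bracket -> illegal
(2,6): no bracket -> illegal
(2,7): no bracket -> illegal
(3,1): flips 1 -> legal
(3,2): flips 1 -> legal
(3,6): no bracket -> illegal
(4,0): flips 1 -> legal
(4,1): flips 1 -> legal
(4,7): flips 1 -> legal
(5,0): no bracket -> illegal
(5,2): no bracket -> illegal
(5,4): no bracket -> illegal
(5,6): no bracket -> illegal
(5,7): flips 1 -> legal
(6,0): no bracket -> illegal
(6,1): no bracket -> illegal
(6,4): no bracket -> illegal
(6,5): flips 1 -> legal
(6,6): flips 1 -> legal
W mobility = 11

Answer: B=7 W=11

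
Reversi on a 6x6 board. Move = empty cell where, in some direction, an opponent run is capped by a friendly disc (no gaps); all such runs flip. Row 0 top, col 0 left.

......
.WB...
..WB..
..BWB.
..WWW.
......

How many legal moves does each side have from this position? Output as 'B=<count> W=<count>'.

-- B to move --
(0,0): no bracket -> illegal
(0,1): no bracket -> illegal
(0,2): no bracket -> illegal
(1,0): flips 1 -> legal
(1,3): no bracket -> illegal
(2,0): no bracket -> illegal
(2,1): flips 1 -> legal
(2,4): no bracket -> illegal
(3,1): no bracket -> illegal
(3,5): no bracket -> illegal
(4,1): no bracket -> illegal
(4,5): no bracket -> illegal
(5,1): no bracket -> illegal
(5,2): flips 2 -> legal
(5,3): flips 2 -> legal
(5,4): flips 2 -> legal
(5,5): no bracket -> illegal
B mobility = 5
-- W to move --
(0,1): no bracket -> illegal
(0,2): flips 1 -> legal
(0,3): no bracket -> illegal
(1,3): flips 2 -> legal
(1,4): no bracket -> illegal
(2,1): flips 1 -> legal
(2,4): flips 2 -> legal
(2,5): flips 1 -> legal
(3,1): flips 1 -> legal
(3,5): flips 1 -> legal
(4,1): no bracket -> illegal
(4,5): no bracket -> illegal
W mobility = 7

Answer: B=5 W=7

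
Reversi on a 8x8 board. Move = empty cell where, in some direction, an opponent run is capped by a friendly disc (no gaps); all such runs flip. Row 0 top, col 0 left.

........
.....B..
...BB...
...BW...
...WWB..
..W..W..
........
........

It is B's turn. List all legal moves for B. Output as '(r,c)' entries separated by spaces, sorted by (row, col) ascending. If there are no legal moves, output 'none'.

Answer: (3,5) (4,2) (5,3) (5,4) (6,5) (6,6)

Derivation:
(2,5): no bracket -> illegal
(3,2): no bracket -> illegal
(3,5): flips 1 -> legal
(4,1): no bracket -> illegal
(4,2): flips 2 -> legal
(4,6): no bracket -> illegal
(5,1): no bracket -> illegal
(5,3): flips 1 -> legal
(5,4): flips 2 -> legal
(5,6): no bracket -> illegal
(6,1): no bracket -> illegal
(6,2): no bracket -> illegal
(6,3): no bracket -> illegal
(6,4): no bracket -> illegal
(6,5): flips 1 -> legal
(6,6): flips 2 -> legal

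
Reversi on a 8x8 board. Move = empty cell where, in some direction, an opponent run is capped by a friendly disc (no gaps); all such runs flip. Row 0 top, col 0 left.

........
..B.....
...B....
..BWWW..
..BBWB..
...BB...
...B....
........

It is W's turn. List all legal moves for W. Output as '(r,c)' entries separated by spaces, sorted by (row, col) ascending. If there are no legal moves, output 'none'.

Answer: (0,1) (1,3) (3,1) (4,1) (4,6) (5,1) (5,2) (5,5) (5,6) (6,2) (6,4) (7,3)

Derivation:
(0,1): flips 2 -> legal
(0,2): no bracket -> illegal
(0,3): no bracket -> illegal
(1,1): no bracket -> illegal
(1,3): flips 1 -> legal
(1,4): no bracket -> illegal
(2,1): no bracket -> illegal
(2,2): no bracket -> illegal
(2,4): no bracket -> illegal
(3,1): flips 1 -> legal
(3,6): no bracket -> illegal
(4,1): flips 2 -> legal
(4,6): flips 1 -> legal
(5,1): flips 1 -> legal
(5,2): flips 1 -> legal
(5,5): flips 1 -> legal
(5,6): flips 1 -> legal
(6,2): flips 1 -> legal
(6,4): flips 1 -> legal
(6,5): no bracket -> illegal
(7,2): no bracket -> illegal
(7,3): flips 3 -> legal
(7,4): no bracket -> illegal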